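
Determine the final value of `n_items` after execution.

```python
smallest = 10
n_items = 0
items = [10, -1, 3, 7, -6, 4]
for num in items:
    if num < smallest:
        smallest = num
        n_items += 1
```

Let's trace through this code step by step.

Initialize: smallest = 10
Initialize: n_items = 0
Initialize: items = [10, -1, 3, 7, -6, 4]
Entering loop: for num in items:

After execution: n_items = 2
2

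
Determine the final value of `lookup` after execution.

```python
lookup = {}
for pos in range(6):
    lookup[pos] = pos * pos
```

Let's trace through this code step by step.

Initialize: lookup = {}
Entering loop: for pos in range(6):

After execution: lookup = {0: 0, 1: 1, 2: 4, 3: 9, 4: 16, 5: 25}
{0: 0, 1: 1, 2: 4, 3: 9, 4: 16, 5: 25}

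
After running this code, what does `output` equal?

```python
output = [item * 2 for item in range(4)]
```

Let's trace through this code step by step.

Initialize: output = [item * 2 for item in range(4)]

After execution: output = [0, 2, 4, 6]
[0, 2, 4, 6]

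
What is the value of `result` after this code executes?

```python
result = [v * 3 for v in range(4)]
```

Let's trace through this code step by step.

Initialize: result = [v * 3 for v in range(4)]

After execution: result = [0, 3, 6, 9]
[0, 3, 6, 9]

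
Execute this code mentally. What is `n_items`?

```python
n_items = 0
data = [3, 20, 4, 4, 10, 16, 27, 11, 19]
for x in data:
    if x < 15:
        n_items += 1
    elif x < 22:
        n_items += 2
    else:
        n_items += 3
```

Let's trace through this code step by step.

Initialize: n_items = 0
Initialize: data = [3, 20, 4, 4, 10, 16, 27, 11, 19]
Entering loop: for x in data:

After execution: n_items = 14
14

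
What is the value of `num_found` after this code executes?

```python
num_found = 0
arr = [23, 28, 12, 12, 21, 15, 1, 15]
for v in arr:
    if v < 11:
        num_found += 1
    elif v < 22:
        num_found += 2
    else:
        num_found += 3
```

Let's trace through this code step by step.

Initialize: num_found = 0
Initialize: arr = [23, 28, 12, 12, 21, 15, 1, 15]
Entering loop: for v in arr:

After execution: num_found = 17
17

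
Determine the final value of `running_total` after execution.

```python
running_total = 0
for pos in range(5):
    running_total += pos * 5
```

Let's trace through this code step by step.

Initialize: running_total = 0
Entering loop: for pos in range(5):

After execution: running_total = 50
50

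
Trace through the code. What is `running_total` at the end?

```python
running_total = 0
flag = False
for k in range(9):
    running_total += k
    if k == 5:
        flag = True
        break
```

Let's trace through this code step by step.

Initialize: running_total = 0
Initialize: flag = False
Entering loop: for k in range(9):

After execution: running_total = 15
15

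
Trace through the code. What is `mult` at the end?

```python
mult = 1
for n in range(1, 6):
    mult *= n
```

Let's trace through this code step by step.

Initialize: mult = 1
Entering loop: for n in range(1, 6):

After execution: mult = 120
120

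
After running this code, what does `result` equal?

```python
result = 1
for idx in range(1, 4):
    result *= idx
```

Let's trace through this code step by step.

Initialize: result = 1
Entering loop: for idx in range(1, 4):

After execution: result = 6
6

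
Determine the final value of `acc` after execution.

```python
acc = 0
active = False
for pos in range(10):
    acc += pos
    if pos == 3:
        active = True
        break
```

Let's trace through this code step by step.

Initialize: acc = 0
Initialize: active = False
Entering loop: for pos in range(10):

After execution: acc = 6
6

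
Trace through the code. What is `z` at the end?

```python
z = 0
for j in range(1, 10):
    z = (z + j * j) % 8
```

Let's trace through this code step by step.

Initialize: z = 0
Entering loop: for j in range(1, 10):

After execution: z = 5
5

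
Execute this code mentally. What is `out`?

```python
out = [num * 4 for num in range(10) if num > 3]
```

Let's trace through this code step by step.

Initialize: out = [num * 4 for num in range(10) if num > 3]

After execution: out = [16, 20, 24, 28, 32, 36]
[16, 20, 24, 28, 32, 36]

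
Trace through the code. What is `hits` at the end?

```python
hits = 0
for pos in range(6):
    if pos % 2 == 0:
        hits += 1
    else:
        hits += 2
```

Let's trace through this code step by step.

Initialize: hits = 0
Entering loop: for pos in range(6):

After execution: hits = 9
9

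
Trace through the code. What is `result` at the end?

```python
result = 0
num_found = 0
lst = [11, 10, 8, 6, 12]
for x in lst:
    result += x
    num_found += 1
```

Let's trace through this code step by step.

Initialize: result = 0
Initialize: num_found = 0
Initialize: lst = [11, 10, 8, 6, 12]
Entering loop: for x in lst:

After execution: result = 47
47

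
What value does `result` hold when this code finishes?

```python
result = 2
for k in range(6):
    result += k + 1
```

Let's trace through this code step by step.

Initialize: result = 2
Entering loop: for k in range(6):

After execution: result = 23
23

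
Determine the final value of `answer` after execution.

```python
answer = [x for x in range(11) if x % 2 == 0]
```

Let's trace through this code step by step.

Initialize: answer = [x for x in range(11) if x % 2 == 0]

After execution: answer = [0, 2, 4, 6, 8, 10]
[0, 2, 4, 6, 8, 10]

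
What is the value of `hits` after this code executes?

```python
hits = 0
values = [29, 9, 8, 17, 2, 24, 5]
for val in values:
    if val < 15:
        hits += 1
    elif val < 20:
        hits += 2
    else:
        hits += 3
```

Let's trace through this code step by step.

Initialize: hits = 0
Initialize: values = [29, 9, 8, 17, 2, 24, 5]
Entering loop: for val in values:

After execution: hits = 12
12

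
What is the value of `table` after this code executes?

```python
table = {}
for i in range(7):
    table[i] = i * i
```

Let's trace through this code step by step.

Initialize: table = {}
Entering loop: for i in range(7):

After execution: table = {0: 0, 1: 1, 2: 4, 3: 9, 4: 16, 5: 25, 6: 36}
{0: 0, 1: 1, 2: 4, 3: 9, 4: 16, 5: 25, 6: 36}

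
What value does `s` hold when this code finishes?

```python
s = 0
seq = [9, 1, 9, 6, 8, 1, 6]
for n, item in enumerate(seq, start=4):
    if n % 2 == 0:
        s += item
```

Let's trace through this code step by step.

Initialize: s = 0
Initialize: seq = [9, 1, 9, 6, 8, 1, 6]
Entering loop: for n, item in enumerate(seq, start=4):

After execution: s = 32
32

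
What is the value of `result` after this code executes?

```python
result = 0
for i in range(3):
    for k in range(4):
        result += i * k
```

Let's trace through this code step by step.

Initialize: result = 0
Entering loop: for i in range(3):

After execution: result = 18
18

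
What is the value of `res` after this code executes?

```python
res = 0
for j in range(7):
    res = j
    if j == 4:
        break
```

Let's trace through this code step by step.

Initialize: res = 0
Entering loop: for j in range(7):

After execution: res = 4
4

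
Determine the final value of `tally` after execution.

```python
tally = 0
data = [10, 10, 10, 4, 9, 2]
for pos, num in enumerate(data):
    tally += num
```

Let's trace through this code step by step.

Initialize: tally = 0
Initialize: data = [10, 10, 10, 4, 9, 2]
Entering loop: for pos, num in enumerate(data):

After execution: tally = 45
45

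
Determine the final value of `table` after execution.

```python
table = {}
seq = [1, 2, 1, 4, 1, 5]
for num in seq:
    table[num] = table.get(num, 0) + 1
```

Let's trace through this code step by step.

Initialize: table = {}
Initialize: seq = [1, 2, 1, 4, 1, 5]
Entering loop: for num in seq:

After execution: table = {1: 3, 2: 1, 4: 1, 5: 1}
{1: 3, 2: 1, 4: 1, 5: 1}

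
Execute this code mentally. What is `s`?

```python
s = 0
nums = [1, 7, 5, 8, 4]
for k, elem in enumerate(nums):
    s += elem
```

Let's trace through this code step by step.

Initialize: s = 0
Initialize: nums = [1, 7, 5, 8, 4]
Entering loop: for k, elem in enumerate(nums):

After execution: s = 25
25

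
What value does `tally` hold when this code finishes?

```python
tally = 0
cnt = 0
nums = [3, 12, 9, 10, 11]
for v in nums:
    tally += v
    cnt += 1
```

Let's trace through this code step by step.

Initialize: tally = 0
Initialize: cnt = 0
Initialize: nums = [3, 12, 9, 10, 11]
Entering loop: for v in nums:

After execution: tally = 45
45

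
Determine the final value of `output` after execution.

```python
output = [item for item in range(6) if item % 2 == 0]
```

Let's trace through this code step by step.

Initialize: output = [item for item in range(6) if item % 2 == 0]

After execution: output = [0, 2, 4]
[0, 2, 4]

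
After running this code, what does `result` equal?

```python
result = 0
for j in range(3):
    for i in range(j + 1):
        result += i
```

Let's trace through this code step by step.

Initialize: result = 0
Entering loop: for j in range(3):

After execution: result = 4
4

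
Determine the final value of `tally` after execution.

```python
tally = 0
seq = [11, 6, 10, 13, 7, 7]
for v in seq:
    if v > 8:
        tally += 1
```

Let's trace through this code step by step.

Initialize: tally = 0
Initialize: seq = [11, 6, 10, 13, 7, 7]
Entering loop: for v in seq:

After execution: tally = 3
3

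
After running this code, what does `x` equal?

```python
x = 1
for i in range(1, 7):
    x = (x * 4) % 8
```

Let's trace through this code step by step.

Initialize: x = 1
Entering loop: for i in range(1, 7):

After execution: x = 0
0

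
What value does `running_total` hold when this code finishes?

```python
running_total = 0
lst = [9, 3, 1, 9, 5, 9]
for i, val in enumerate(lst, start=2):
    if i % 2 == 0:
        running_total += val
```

Let's trace through this code step by step.

Initialize: running_total = 0
Initialize: lst = [9, 3, 1, 9, 5, 9]
Entering loop: for i, val in enumerate(lst, start=2):

After execution: running_total = 15
15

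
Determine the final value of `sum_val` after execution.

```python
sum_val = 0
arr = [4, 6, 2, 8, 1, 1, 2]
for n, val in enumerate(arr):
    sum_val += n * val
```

Let's trace through this code step by step.

Initialize: sum_val = 0
Initialize: arr = [4, 6, 2, 8, 1, 1, 2]
Entering loop: for n, val in enumerate(arr):

After execution: sum_val = 55
55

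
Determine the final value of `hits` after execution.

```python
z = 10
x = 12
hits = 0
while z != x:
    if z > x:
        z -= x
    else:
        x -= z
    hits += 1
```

Let's trace through this code step by step.

Initialize: z = 10
Initialize: x = 12
Initialize: hits = 0
Entering loop: while z != x:

After execution: hits = 5
5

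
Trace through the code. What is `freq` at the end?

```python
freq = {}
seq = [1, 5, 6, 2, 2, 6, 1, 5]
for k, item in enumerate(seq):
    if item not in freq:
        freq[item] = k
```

Let's trace through this code step by step.

Initialize: freq = {}
Initialize: seq = [1, 5, 6, 2, 2, 6, 1, 5]
Entering loop: for k, item in enumerate(seq):

After execution: freq = {1: 0, 5: 1, 6: 2, 2: 3}
{1: 0, 5: 1, 6: 2, 2: 3}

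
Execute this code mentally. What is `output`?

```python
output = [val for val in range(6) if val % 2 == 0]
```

Let's trace through this code step by step.

Initialize: output = [val for val in range(6) if val % 2 == 0]

After execution: output = [0, 2, 4]
[0, 2, 4]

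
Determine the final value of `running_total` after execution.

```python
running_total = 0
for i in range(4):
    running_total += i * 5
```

Let's trace through this code step by step.

Initialize: running_total = 0
Entering loop: for i in range(4):

After execution: running_total = 30
30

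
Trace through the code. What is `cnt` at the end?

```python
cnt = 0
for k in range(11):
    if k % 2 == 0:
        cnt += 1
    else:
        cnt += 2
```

Let's trace through this code step by step.

Initialize: cnt = 0
Entering loop: for k in range(11):

After execution: cnt = 16
16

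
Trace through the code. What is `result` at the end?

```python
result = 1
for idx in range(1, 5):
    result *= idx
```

Let's trace through this code step by step.

Initialize: result = 1
Entering loop: for idx in range(1, 5):

After execution: result = 24
24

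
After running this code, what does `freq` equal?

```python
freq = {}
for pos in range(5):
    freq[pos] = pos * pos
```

Let's trace through this code step by step.

Initialize: freq = {}
Entering loop: for pos in range(5):

After execution: freq = {0: 0, 1: 1, 2: 4, 3: 9, 4: 16}
{0: 0, 1: 1, 2: 4, 3: 9, 4: 16}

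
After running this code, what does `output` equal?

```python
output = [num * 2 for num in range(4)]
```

Let's trace through this code step by step.

Initialize: output = [num * 2 for num in range(4)]

After execution: output = [0, 2, 4, 6]
[0, 2, 4, 6]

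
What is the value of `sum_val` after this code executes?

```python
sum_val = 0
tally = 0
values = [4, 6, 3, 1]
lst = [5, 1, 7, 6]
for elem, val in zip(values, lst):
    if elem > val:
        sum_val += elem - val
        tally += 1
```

Let's trace through this code step by step.

Initialize: sum_val = 0
Initialize: tally = 0
Initialize: values = [4, 6, 3, 1]
Initialize: lst = [5, 1, 7, 6]
Entering loop: for elem, val in zip(values, lst):

After execution: sum_val = 5
5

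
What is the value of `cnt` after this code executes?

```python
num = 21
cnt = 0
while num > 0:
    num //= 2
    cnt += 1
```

Let's trace through this code step by step.

Initialize: num = 21
Initialize: cnt = 0
Entering loop: while num > 0:

After execution: cnt = 5
5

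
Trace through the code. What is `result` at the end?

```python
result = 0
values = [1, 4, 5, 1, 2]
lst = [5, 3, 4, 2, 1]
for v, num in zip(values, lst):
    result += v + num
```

Let's trace through this code step by step.

Initialize: result = 0
Initialize: values = [1, 4, 5, 1, 2]
Initialize: lst = [5, 3, 4, 2, 1]
Entering loop: for v, num in zip(values, lst):

After execution: result = 28
28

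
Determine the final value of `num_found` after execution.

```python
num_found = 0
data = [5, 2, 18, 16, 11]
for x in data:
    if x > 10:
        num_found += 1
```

Let's trace through this code step by step.

Initialize: num_found = 0
Initialize: data = [5, 2, 18, 16, 11]
Entering loop: for x in data:

After execution: num_found = 3
3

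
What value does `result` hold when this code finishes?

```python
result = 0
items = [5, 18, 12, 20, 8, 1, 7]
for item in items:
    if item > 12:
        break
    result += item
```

Let's trace through this code step by step.

Initialize: result = 0
Initialize: items = [5, 18, 12, 20, 8, 1, 7]
Entering loop: for item in items:

After execution: result = 5
5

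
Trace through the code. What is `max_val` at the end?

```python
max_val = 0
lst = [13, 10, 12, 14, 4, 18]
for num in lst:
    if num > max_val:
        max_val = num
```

Let's trace through this code step by step.

Initialize: max_val = 0
Initialize: lst = [13, 10, 12, 14, 4, 18]
Entering loop: for num in lst:

After execution: max_val = 18
18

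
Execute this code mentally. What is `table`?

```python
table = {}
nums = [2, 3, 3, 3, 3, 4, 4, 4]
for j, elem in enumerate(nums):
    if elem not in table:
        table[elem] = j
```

Let's trace through this code step by step.

Initialize: table = {}
Initialize: nums = [2, 3, 3, 3, 3, 4, 4, 4]
Entering loop: for j, elem in enumerate(nums):

After execution: table = {2: 0, 3: 1, 4: 5}
{2: 0, 3: 1, 4: 5}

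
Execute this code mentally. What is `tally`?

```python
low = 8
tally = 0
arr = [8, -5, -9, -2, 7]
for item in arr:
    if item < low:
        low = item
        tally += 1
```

Let's trace through this code step by step.

Initialize: low = 8
Initialize: tally = 0
Initialize: arr = [8, -5, -9, -2, 7]
Entering loop: for item in arr:

After execution: tally = 2
2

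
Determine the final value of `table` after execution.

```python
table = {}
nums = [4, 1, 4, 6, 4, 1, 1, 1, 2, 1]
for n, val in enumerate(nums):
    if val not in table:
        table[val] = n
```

Let's trace through this code step by step.

Initialize: table = {}
Initialize: nums = [4, 1, 4, 6, 4, 1, 1, 1, 2, 1]
Entering loop: for n, val in enumerate(nums):

After execution: table = {4: 0, 1: 1, 6: 3, 2: 8}
{4: 0, 1: 1, 6: 3, 2: 8}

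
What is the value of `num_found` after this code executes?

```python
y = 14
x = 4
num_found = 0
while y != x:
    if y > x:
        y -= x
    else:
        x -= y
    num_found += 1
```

Let's trace through this code step by step.

Initialize: y = 14
Initialize: x = 4
Initialize: num_found = 0
Entering loop: while y != x:

After execution: num_found = 4
4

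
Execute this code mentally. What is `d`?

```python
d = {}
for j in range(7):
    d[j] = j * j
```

Let's trace through this code step by step.

Initialize: d = {}
Entering loop: for j in range(7):

After execution: d = {0: 0, 1: 1, 2: 4, 3: 9, 4: 16, 5: 25, 6: 36}
{0: 0, 1: 1, 2: 4, 3: 9, 4: 16, 5: 25, 6: 36}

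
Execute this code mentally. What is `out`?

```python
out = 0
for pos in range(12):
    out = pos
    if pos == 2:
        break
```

Let's trace through this code step by step.

Initialize: out = 0
Entering loop: for pos in range(12):

After execution: out = 2
2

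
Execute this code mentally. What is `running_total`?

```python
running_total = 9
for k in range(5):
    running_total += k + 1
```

Let's trace through this code step by step.

Initialize: running_total = 9
Entering loop: for k in range(5):

After execution: running_total = 24
24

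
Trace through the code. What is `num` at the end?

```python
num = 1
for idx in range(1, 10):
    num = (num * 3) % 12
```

Let's trace through this code step by step.

Initialize: num = 1
Entering loop: for idx in range(1, 10):

After execution: num = 3
3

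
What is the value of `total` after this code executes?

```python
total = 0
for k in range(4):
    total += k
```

Let's trace through this code step by step.

Initialize: total = 0
Entering loop: for k in range(4):

After execution: total = 6
6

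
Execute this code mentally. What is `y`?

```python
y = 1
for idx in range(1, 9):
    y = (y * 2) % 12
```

Let's trace through this code step by step.

Initialize: y = 1
Entering loop: for idx in range(1, 9):

After execution: y = 4
4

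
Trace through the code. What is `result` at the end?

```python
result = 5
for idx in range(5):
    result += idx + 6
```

Let's trace through this code step by step.

Initialize: result = 5
Entering loop: for idx in range(5):

After execution: result = 45
45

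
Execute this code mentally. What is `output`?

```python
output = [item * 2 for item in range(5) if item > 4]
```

Let's trace through this code step by step.

Initialize: output = [item * 2 for item in range(5) if item > 4]

After execution: output = []
[]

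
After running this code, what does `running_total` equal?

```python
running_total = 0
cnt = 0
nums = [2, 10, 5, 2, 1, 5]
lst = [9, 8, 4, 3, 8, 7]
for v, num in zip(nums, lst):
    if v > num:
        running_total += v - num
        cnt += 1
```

Let's trace through this code step by step.

Initialize: running_total = 0
Initialize: cnt = 0
Initialize: nums = [2, 10, 5, 2, 1, 5]
Initialize: lst = [9, 8, 4, 3, 8, 7]
Entering loop: for v, num in zip(nums, lst):

After execution: running_total = 3
3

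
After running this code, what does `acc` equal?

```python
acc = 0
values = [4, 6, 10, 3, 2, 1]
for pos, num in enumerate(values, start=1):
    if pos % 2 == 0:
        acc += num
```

Let's trace through this code step by step.

Initialize: acc = 0
Initialize: values = [4, 6, 10, 3, 2, 1]
Entering loop: for pos, num in enumerate(values, start=1):

After execution: acc = 10
10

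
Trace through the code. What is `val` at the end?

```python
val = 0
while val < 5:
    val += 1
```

Let's trace through this code step by step.

Initialize: val = 0
Entering loop: while val < 5:

After execution: val = 5
5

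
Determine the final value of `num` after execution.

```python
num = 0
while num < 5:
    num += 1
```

Let's trace through this code step by step.

Initialize: num = 0
Entering loop: while num < 5:

After execution: num = 5
5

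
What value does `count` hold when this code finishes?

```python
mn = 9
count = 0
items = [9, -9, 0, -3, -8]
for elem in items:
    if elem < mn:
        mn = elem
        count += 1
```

Let's trace through this code step by step.

Initialize: mn = 9
Initialize: count = 0
Initialize: items = [9, -9, 0, -3, -8]
Entering loop: for elem in items:

After execution: count = 1
1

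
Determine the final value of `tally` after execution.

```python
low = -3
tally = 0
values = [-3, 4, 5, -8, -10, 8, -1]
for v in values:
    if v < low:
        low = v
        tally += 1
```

Let's trace through this code step by step.

Initialize: low = -3
Initialize: tally = 0
Initialize: values = [-3, 4, 5, -8, -10, 8, -1]
Entering loop: for v in values:

After execution: tally = 2
2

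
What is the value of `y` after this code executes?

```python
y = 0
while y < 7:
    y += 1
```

Let's trace through this code step by step.

Initialize: y = 0
Entering loop: while y < 7:

After execution: y = 7
7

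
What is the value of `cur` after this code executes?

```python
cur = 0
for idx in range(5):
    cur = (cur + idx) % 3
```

Let's trace through this code step by step.

Initialize: cur = 0
Entering loop: for idx in range(5):

After execution: cur = 1
1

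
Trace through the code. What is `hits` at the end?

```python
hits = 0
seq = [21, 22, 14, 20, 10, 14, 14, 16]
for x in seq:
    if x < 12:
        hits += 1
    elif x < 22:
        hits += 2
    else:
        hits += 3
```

Let's trace through this code step by step.

Initialize: hits = 0
Initialize: seq = [21, 22, 14, 20, 10, 14, 14, 16]
Entering loop: for x in seq:

After execution: hits = 16
16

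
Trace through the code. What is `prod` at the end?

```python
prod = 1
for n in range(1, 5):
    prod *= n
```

Let's trace through this code step by step.

Initialize: prod = 1
Entering loop: for n in range(1, 5):

After execution: prod = 24
24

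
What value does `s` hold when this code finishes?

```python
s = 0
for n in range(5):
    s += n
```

Let's trace through this code step by step.

Initialize: s = 0
Entering loop: for n in range(5):

After execution: s = 10
10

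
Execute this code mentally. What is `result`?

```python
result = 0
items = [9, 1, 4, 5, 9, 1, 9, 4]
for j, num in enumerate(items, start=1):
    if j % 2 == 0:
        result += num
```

Let's trace through this code step by step.

Initialize: result = 0
Initialize: items = [9, 1, 4, 5, 9, 1, 9, 4]
Entering loop: for j, num in enumerate(items, start=1):

After execution: result = 11
11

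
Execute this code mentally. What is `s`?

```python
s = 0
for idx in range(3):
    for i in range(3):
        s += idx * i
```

Let's trace through this code step by step.

Initialize: s = 0
Entering loop: for idx in range(3):

After execution: s = 9
9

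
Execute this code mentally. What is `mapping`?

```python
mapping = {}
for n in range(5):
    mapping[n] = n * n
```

Let's trace through this code step by step.

Initialize: mapping = {}
Entering loop: for n in range(5):

After execution: mapping = {0: 0, 1: 1, 2: 4, 3: 9, 4: 16}
{0: 0, 1: 1, 2: 4, 3: 9, 4: 16}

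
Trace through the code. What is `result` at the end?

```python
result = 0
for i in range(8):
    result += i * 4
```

Let's trace through this code step by step.

Initialize: result = 0
Entering loop: for i in range(8):

After execution: result = 112
112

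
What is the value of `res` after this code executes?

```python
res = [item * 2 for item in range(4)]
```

Let's trace through this code step by step.

Initialize: res = [item * 2 for item in range(4)]

After execution: res = [0, 2, 4, 6]
[0, 2, 4, 6]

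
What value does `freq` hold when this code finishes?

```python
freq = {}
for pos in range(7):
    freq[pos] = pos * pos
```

Let's trace through this code step by step.

Initialize: freq = {}
Entering loop: for pos in range(7):

After execution: freq = {0: 0, 1: 1, 2: 4, 3: 9, 4: 16, 5: 25, 6: 36}
{0: 0, 1: 1, 2: 4, 3: 9, 4: 16, 5: 25, 6: 36}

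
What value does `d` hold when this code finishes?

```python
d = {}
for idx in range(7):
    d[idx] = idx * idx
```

Let's trace through this code step by step.

Initialize: d = {}
Entering loop: for idx in range(7):

After execution: d = {0: 0, 1: 1, 2: 4, 3: 9, 4: 16, 5: 25, 6: 36}
{0: 0, 1: 1, 2: 4, 3: 9, 4: 16, 5: 25, 6: 36}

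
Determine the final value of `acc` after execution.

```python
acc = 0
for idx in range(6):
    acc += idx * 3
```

Let's trace through this code step by step.

Initialize: acc = 0
Entering loop: for idx in range(6):

After execution: acc = 45
45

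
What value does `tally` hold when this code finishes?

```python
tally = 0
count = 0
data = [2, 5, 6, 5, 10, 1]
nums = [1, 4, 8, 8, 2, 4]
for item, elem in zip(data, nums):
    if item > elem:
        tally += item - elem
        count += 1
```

Let's trace through this code step by step.

Initialize: tally = 0
Initialize: count = 0
Initialize: data = [2, 5, 6, 5, 10, 1]
Initialize: nums = [1, 4, 8, 8, 2, 4]
Entering loop: for item, elem in zip(data, nums):

After execution: tally = 10
10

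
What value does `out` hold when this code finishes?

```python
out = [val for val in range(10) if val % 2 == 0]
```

Let's trace through this code step by step.

Initialize: out = [val for val in range(10) if val % 2 == 0]

After execution: out = [0, 2, 4, 6, 8]
[0, 2, 4, 6, 8]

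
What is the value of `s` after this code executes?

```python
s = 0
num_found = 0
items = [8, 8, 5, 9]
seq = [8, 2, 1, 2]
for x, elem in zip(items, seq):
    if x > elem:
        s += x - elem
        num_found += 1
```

Let's trace through this code step by step.

Initialize: s = 0
Initialize: num_found = 0
Initialize: items = [8, 8, 5, 9]
Initialize: seq = [8, 2, 1, 2]
Entering loop: for x, elem in zip(items, seq):

After execution: s = 17
17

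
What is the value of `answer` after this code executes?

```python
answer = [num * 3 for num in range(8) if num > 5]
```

Let's trace through this code step by step.

Initialize: answer = [num * 3 for num in range(8) if num > 5]

After execution: answer = [18, 21]
[18, 21]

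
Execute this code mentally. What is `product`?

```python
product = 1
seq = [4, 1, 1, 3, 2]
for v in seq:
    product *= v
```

Let's trace through this code step by step.

Initialize: product = 1
Initialize: seq = [4, 1, 1, 3, 2]
Entering loop: for v in seq:

After execution: product = 24
24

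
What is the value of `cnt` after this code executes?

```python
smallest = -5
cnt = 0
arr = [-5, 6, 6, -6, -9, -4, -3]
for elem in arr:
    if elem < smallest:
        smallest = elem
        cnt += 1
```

Let's trace through this code step by step.

Initialize: smallest = -5
Initialize: cnt = 0
Initialize: arr = [-5, 6, 6, -6, -9, -4, -3]
Entering loop: for elem in arr:

After execution: cnt = 2
2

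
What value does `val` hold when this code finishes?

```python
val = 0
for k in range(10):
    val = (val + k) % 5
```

Let's trace through this code step by step.

Initialize: val = 0
Entering loop: for k in range(10):

After execution: val = 0
0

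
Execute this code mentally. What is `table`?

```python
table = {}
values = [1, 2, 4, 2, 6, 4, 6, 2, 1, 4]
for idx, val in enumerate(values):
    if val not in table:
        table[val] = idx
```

Let's trace through this code step by step.

Initialize: table = {}
Initialize: values = [1, 2, 4, 2, 6, 4, 6, 2, 1, 4]
Entering loop: for idx, val in enumerate(values):

After execution: table = {1: 0, 2: 1, 4: 2, 6: 4}
{1: 0, 2: 1, 4: 2, 6: 4}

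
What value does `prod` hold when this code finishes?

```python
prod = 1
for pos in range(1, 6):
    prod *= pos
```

Let's trace through this code step by step.

Initialize: prod = 1
Entering loop: for pos in range(1, 6):

After execution: prod = 120
120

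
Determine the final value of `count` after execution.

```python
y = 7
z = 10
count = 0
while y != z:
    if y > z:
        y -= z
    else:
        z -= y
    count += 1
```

Let's trace through this code step by step.

Initialize: y = 7
Initialize: z = 10
Initialize: count = 0
Entering loop: while y != z:

After execution: count = 5
5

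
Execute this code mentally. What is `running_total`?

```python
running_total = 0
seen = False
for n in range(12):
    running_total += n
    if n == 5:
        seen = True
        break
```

Let's trace through this code step by step.

Initialize: running_total = 0
Initialize: seen = False
Entering loop: for n in range(12):

After execution: running_total = 15
15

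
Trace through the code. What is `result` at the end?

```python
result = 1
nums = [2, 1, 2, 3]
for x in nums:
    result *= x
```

Let's trace through this code step by step.

Initialize: result = 1
Initialize: nums = [2, 1, 2, 3]
Entering loop: for x in nums:

After execution: result = 12
12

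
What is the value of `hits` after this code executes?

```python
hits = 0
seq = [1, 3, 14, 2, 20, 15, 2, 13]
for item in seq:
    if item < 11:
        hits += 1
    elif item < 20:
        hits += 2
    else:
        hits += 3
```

Let's trace through this code step by step.

Initialize: hits = 0
Initialize: seq = [1, 3, 14, 2, 20, 15, 2, 13]
Entering loop: for item in seq:

After execution: hits = 13
13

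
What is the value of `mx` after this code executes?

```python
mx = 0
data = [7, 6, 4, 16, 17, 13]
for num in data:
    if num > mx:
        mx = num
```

Let's trace through this code step by step.

Initialize: mx = 0
Initialize: data = [7, 6, 4, 16, 17, 13]
Entering loop: for num in data:

After execution: mx = 17
17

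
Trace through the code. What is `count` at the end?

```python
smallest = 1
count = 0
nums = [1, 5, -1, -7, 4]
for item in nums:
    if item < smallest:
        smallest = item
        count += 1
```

Let's trace through this code step by step.

Initialize: smallest = 1
Initialize: count = 0
Initialize: nums = [1, 5, -1, -7, 4]
Entering loop: for item in nums:

After execution: count = 2
2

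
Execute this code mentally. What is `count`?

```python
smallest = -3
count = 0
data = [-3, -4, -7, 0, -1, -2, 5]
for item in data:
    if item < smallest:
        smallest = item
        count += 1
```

Let's trace through this code step by step.

Initialize: smallest = -3
Initialize: count = 0
Initialize: data = [-3, -4, -7, 0, -1, -2, 5]
Entering loop: for item in data:

After execution: count = 2
2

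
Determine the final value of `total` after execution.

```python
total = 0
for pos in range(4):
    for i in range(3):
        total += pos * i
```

Let's trace through this code step by step.

Initialize: total = 0
Entering loop: for pos in range(4):

After execution: total = 18
18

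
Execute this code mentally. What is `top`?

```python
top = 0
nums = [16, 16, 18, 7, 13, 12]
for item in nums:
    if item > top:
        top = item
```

Let's trace through this code step by step.

Initialize: top = 0
Initialize: nums = [16, 16, 18, 7, 13, 12]
Entering loop: for item in nums:

After execution: top = 18
18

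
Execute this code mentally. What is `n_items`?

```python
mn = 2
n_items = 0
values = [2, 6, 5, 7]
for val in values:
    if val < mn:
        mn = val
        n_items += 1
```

Let's trace through this code step by step.

Initialize: mn = 2
Initialize: n_items = 0
Initialize: values = [2, 6, 5, 7]
Entering loop: for val in values:

After execution: n_items = 0
0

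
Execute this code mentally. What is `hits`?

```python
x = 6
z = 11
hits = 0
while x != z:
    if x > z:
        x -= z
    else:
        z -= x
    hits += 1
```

Let's trace through this code step by step.

Initialize: x = 6
Initialize: z = 11
Initialize: hits = 0
Entering loop: while x != z:

After execution: hits = 6
6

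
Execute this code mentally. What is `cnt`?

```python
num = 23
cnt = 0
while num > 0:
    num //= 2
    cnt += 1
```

Let's trace through this code step by step.

Initialize: num = 23
Initialize: cnt = 0
Entering loop: while num > 0:

After execution: cnt = 5
5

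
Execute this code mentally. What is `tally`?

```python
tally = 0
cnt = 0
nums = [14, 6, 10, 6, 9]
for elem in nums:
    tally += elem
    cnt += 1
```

Let's trace through this code step by step.

Initialize: tally = 0
Initialize: cnt = 0
Initialize: nums = [14, 6, 10, 6, 9]
Entering loop: for elem in nums:

After execution: tally = 45
45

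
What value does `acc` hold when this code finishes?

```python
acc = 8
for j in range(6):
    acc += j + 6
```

Let's trace through this code step by step.

Initialize: acc = 8
Entering loop: for j in range(6):

After execution: acc = 59
59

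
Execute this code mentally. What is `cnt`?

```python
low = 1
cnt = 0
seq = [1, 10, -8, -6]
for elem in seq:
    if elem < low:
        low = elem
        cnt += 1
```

Let's trace through this code step by step.

Initialize: low = 1
Initialize: cnt = 0
Initialize: seq = [1, 10, -8, -6]
Entering loop: for elem in seq:

After execution: cnt = 1
1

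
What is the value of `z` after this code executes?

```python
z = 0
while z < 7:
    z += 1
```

Let's trace through this code step by step.

Initialize: z = 0
Entering loop: while z < 7:

After execution: z = 7
7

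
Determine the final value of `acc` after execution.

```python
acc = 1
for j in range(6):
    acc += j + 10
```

Let's trace through this code step by step.

Initialize: acc = 1
Entering loop: for j in range(6):

After execution: acc = 76
76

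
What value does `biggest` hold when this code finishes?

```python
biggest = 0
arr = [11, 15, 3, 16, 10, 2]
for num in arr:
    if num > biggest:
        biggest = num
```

Let's trace through this code step by step.

Initialize: biggest = 0
Initialize: arr = [11, 15, 3, 16, 10, 2]
Entering loop: for num in arr:

After execution: biggest = 16
16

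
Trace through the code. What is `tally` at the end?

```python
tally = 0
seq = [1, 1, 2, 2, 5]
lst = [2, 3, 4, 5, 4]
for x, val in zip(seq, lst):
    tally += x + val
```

Let's trace through this code step by step.

Initialize: tally = 0
Initialize: seq = [1, 1, 2, 2, 5]
Initialize: lst = [2, 3, 4, 5, 4]
Entering loop: for x, val in zip(seq, lst):

After execution: tally = 29
29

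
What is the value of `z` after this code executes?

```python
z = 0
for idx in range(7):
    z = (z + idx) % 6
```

Let's trace through this code step by step.

Initialize: z = 0
Entering loop: for idx in range(7):

After execution: z = 3
3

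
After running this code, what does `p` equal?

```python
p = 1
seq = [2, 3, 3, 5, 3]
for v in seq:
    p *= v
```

Let's trace through this code step by step.

Initialize: p = 1
Initialize: seq = [2, 3, 3, 5, 3]
Entering loop: for v in seq:

After execution: p = 270
270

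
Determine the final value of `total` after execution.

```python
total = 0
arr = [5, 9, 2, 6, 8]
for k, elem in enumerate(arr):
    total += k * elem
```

Let's trace through this code step by step.

Initialize: total = 0
Initialize: arr = [5, 9, 2, 6, 8]
Entering loop: for k, elem in enumerate(arr):

After execution: total = 63
63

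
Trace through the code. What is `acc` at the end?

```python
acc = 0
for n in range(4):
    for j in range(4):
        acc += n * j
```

Let's trace through this code step by step.

Initialize: acc = 0
Entering loop: for n in range(4):

After execution: acc = 36
36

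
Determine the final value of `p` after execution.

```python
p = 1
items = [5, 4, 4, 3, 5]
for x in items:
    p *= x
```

Let's trace through this code step by step.

Initialize: p = 1
Initialize: items = [5, 4, 4, 3, 5]
Entering loop: for x in items:

After execution: p = 1200
1200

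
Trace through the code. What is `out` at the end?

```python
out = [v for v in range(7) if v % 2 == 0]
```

Let's trace through this code step by step.

Initialize: out = [v for v in range(7) if v % 2 == 0]

After execution: out = [0, 2, 4, 6]
[0, 2, 4, 6]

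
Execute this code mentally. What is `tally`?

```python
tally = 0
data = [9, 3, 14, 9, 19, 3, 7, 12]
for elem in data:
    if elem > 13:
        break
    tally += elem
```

Let's trace through this code step by step.

Initialize: tally = 0
Initialize: data = [9, 3, 14, 9, 19, 3, 7, 12]
Entering loop: for elem in data:

After execution: tally = 12
12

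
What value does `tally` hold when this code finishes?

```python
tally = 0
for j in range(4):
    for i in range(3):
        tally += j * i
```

Let's trace through this code step by step.

Initialize: tally = 0
Entering loop: for j in range(4):

After execution: tally = 18
18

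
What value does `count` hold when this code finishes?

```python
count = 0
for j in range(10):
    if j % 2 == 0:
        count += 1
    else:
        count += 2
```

Let's trace through this code step by step.

Initialize: count = 0
Entering loop: for j in range(10):

After execution: count = 15
15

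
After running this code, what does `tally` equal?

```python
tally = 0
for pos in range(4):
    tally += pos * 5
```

Let's trace through this code step by step.

Initialize: tally = 0
Entering loop: for pos in range(4):

After execution: tally = 30
30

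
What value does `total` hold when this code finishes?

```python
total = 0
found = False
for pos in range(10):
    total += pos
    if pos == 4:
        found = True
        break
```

Let's trace through this code step by step.

Initialize: total = 0
Initialize: found = False
Entering loop: for pos in range(10):

After execution: total = 10
10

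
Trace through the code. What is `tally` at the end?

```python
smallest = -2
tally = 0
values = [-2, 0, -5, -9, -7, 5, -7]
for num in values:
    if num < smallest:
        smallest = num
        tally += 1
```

Let's trace through this code step by step.

Initialize: smallest = -2
Initialize: tally = 0
Initialize: values = [-2, 0, -5, -9, -7, 5, -7]
Entering loop: for num in values:

After execution: tally = 2
2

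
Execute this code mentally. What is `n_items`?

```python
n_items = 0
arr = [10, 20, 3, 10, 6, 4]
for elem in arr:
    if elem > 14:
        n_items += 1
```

Let's trace through this code step by step.

Initialize: n_items = 0
Initialize: arr = [10, 20, 3, 10, 6, 4]
Entering loop: for elem in arr:

After execution: n_items = 1
1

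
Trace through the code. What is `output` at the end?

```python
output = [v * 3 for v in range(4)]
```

Let's trace through this code step by step.

Initialize: output = [v * 3 for v in range(4)]

After execution: output = [0, 3, 6, 9]
[0, 3, 6, 9]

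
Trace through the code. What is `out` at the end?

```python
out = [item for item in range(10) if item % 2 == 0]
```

Let's trace through this code step by step.

Initialize: out = [item for item in range(10) if item % 2 == 0]

After execution: out = [0, 2, 4, 6, 8]
[0, 2, 4, 6, 8]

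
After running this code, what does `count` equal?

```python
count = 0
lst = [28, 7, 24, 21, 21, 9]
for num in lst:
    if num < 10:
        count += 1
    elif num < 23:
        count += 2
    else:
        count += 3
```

Let's trace through this code step by step.

Initialize: count = 0
Initialize: lst = [28, 7, 24, 21, 21, 9]
Entering loop: for num in lst:

After execution: count = 12
12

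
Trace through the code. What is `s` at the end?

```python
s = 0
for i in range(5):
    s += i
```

Let's trace through this code step by step.

Initialize: s = 0
Entering loop: for i in range(5):

After execution: s = 10
10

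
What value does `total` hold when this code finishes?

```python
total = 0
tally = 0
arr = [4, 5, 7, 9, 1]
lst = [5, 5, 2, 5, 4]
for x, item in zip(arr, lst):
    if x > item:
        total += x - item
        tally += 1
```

Let's trace through this code step by step.

Initialize: total = 0
Initialize: tally = 0
Initialize: arr = [4, 5, 7, 9, 1]
Initialize: lst = [5, 5, 2, 5, 4]
Entering loop: for x, item in zip(arr, lst):

After execution: total = 9
9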